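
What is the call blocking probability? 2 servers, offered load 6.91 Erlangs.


B(N,A) = (A^N/N!) / sum(A^k/k!, k=0..N) with N=2, A=6.91 = 0.7511

0.7511


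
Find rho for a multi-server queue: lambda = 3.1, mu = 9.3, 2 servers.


rho = lambda / (c * mu) = 3.1 / (2 * 9.3) = 0.1667

0.1667


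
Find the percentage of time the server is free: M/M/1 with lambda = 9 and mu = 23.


Idle fraction = (1 - rho) * 100 = (1 - 9/23) * 100 = 60.9%

60.9%


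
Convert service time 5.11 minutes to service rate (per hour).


mu = 60 / avg_service_time = 60 / 5.11 = 11.74 per hour

11.74 per hour


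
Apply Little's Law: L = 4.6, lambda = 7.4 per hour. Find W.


W = L / lambda = 4.6 / 7.4 = 0.6216 hours

0.6216 hours


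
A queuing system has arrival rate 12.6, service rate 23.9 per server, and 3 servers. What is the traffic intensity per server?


rho = lambda / (c * mu) = 12.6 / (3 * 23.9) = 0.1757

0.1757


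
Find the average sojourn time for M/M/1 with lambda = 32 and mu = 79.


W = 1/(mu - lambda) = 1/(79 - 32) = 0.0213 hours

0.0213 hours


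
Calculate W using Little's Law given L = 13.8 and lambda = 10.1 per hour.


W = L / lambda = 13.8 / 10.1 = 1.3663 hours

1.3663 hours


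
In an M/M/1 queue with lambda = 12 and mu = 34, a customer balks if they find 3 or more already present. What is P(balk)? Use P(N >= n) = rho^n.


P(N >= 3) = rho^3 = (12/34)^3 = 0.044

0.044


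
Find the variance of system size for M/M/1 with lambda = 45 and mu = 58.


rho = 45/58; Var(N) = rho/(1-rho)^2 = 15.44

15.44


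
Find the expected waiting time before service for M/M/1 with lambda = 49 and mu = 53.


rho = 49/53; Wq = rho/(mu - lambda) = 0.2311 hours

0.2311 hours


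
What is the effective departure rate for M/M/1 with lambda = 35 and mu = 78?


For a stable queue (lambda < mu), throughput = lambda = 35 per hour

35 per hour


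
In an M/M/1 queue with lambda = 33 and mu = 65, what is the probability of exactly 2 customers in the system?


rho = 33/65; P(n) = (1-rho)*rho^n = (1-33/65)*(33/65)^2 = 0.1269

0.1269


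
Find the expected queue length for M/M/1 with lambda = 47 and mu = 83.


rho = 47/83; Lq = rho^2/(1-rho) = 0.74

0.74


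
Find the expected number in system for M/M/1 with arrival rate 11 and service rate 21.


rho = 11/21; L = rho/(1-rho) = 1.1

1.1


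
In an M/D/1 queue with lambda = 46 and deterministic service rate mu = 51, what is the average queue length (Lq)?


M/D/1: Lq = rho^2 / (2*(1-rho)) where rho = 46/51; Lq = 4.15

4.15


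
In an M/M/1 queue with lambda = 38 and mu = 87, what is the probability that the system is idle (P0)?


P0 = 1 - rho = 1 - 38/87 = 0.5632

0.5632


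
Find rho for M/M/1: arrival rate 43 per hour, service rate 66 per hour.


rho = lambda/mu = 43/66 = 0.6515

0.6515


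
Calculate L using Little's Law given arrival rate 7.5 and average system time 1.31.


L = lambda * W = 7.5 * 1.31 = 9.83

9.83


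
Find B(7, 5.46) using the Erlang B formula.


B(N,A) = (A^N/N!) / sum(A^k/k!, k=0..N) with N=7, A=5.46 = 0.1499

0.1499


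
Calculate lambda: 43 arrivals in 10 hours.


lambda = total arrivals / time = 43 / 10 = 4.3 per hour

4.3 per hour


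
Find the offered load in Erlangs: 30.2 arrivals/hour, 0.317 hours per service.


Offered load a = lambda * E[S] = 30.2 * 0.317 = 9.57 Erlangs

9.57 Erlangs


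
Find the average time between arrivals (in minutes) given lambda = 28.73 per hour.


Mean interarrival time = 60/lambda = 60/28.73 = 2.09 minutes

2.09 minutes


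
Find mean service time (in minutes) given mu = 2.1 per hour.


Mean service time = 60/mu = 60/2.1 = 28.57 minutes

28.57 minutes


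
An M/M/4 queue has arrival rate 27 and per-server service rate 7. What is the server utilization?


rho = lambda/(c*mu) = 27/(4*7) = 0.9643

0.9643


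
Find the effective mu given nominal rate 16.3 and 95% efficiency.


Effective rate = mu * efficiency = 16.3 * 0.95 = 15.49 per hour

15.49 per hour


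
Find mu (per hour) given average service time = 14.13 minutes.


mu = 60 / avg_service_time = 60 / 14.13 = 4.25 per hour

4.25 per hour


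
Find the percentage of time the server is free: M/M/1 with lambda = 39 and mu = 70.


Idle fraction = (1 - rho) * 100 = (1 - 39/70) * 100 = 44.3%

44.3%


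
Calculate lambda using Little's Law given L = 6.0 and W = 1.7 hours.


lambda = L / W = 6.0 / 1.7 = 3.53 per hour

3.53 per hour


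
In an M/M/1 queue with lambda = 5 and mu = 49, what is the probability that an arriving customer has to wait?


P(wait) = rho = lambda/mu = 5/49 = 0.102

0.102


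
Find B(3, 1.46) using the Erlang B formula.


B(N,A) = (A^N/N!) / sum(A^k/k!, k=0..N) with N=3, A=1.46 = 0.1282

0.1282


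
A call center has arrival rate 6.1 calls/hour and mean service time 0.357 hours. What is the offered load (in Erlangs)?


Offered load a = lambda * E[S] = 6.1 * 0.357 = 2.18 Erlangs

2.18 Erlangs


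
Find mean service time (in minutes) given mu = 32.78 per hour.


Mean service time = 60/mu = 60/32.78 = 1.83 minutes

1.83 minutes


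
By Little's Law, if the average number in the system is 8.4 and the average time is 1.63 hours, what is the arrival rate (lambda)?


lambda = L / W = 8.4 / 1.63 = 5.15 per hour

5.15 per hour


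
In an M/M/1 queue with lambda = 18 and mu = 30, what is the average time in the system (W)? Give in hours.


W = 1/(mu - lambda) = 1/(30 - 18) = 0.0833 hours

0.0833 hours


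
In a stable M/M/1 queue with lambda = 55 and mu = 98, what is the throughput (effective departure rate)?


For a stable queue (lambda < mu), throughput = lambda = 55 per hour

55 per hour


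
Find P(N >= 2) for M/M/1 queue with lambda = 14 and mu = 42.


P(N >= 2) = rho^2 = (14/42)^2 = 0.1111

0.1111


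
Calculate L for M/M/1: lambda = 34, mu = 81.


rho = 34/81; L = rho/(1-rho) = 0.72

0.72


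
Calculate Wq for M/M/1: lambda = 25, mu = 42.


rho = 25/42; Wq = rho/(mu - lambda) = 0.035 hours

0.035 hours


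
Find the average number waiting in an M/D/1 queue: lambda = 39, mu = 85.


M/D/1: Lq = rho^2 / (2*(1-rho)) where rho = 39/85; Lq = 0.19

0.19


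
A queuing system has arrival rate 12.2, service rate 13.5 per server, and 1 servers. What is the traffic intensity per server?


rho = lambda / (c * mu) = 12.2 / (1 * 13.5) = 0.9037

0.9037


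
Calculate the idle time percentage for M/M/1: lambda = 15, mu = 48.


Idle fraction = (1 - rho) * 100 = (1 - 15/48) * 100 = 68.8%

68.8%


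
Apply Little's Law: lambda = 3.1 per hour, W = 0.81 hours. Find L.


L = lambda * W = 3.1 * 0.81 = 2.51

2.51


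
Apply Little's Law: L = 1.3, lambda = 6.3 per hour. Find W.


W = L / lambda = 1.3 / 6.3 = 0.2063 hours

0.2063 hours


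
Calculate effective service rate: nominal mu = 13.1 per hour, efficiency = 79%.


Effective rate = mu * efficiency = 13.1 * 0.79 = 10.35 per hour

10.35 per hour


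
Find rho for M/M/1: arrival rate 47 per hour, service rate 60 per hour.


rho = lambda/mu = 47/60 = 0.7833

0.7833


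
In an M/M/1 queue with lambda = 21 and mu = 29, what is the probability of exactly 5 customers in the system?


rho = 21/29; P(n) = (1-rho)*rho^n = (1-21/29)*(21/29)^5 = 0.0549

0.0549


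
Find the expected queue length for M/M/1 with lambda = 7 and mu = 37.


rho = 7/37; Lq = rho^2/(1-rho) = 0.04

0.04


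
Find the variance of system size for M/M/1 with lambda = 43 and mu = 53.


rho = 43/53; Var(N) = rho/(1-rho)^2 = 22.79

22.79


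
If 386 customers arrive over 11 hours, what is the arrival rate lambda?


lambda = total arrivals / time = 386 / 11 = 35.09 per hour

35.09 per hour


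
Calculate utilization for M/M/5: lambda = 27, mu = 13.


rho = lambda/(c*mu) = 27/(5*13) = 0.4154

0.4154


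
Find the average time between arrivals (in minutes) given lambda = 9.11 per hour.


Mean interarrival time = 60/lambda = 60/9.11 = 6.59 minutes

6.59 minutes


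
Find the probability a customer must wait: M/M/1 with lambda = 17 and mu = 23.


P(wait) = rho = lambda/mu = 17/23 = 0.7391

0.7391


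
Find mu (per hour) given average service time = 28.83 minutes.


mu = 60 / avg_service_time = 60 / 28.83 = 2.08 per hour

2.08 per hour


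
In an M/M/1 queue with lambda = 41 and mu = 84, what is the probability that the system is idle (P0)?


P0 = 1 - rho = 1 - 41/84 = 0.5119

0.5119


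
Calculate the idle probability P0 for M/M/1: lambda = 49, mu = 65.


P0 = 1 - rho = 1 - 49/65 = 0.2462

0.2462


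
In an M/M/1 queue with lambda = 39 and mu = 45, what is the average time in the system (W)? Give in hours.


W = 1/(mu - lambda) = 1/(45 - 39) = 0.1667 hours

0.1667 hours


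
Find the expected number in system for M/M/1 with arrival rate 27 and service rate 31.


rho = 27/31; L = rho/(1-rho) = 6.75

6.75


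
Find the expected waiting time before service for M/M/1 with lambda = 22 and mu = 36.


rho = 22/36; Wq = rho/(mu - lambda) = 0.0437 hours

0.0437 hours


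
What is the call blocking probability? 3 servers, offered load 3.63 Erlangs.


B(N,A) = (A^N/N!) / sum(A^k/k!, k=0..N) with N=3, A=3.63 = 0.4154

0.4154


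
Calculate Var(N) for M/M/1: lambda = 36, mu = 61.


rho = 36/61; Var(N) = rho/(1-rho)^2 = 3.51

3.51


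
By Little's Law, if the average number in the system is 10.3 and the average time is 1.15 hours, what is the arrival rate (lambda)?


lambda = L / W = 10.3 / 1.15 = 8.96 per hour

8.96 per hour


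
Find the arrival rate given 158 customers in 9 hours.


lambda = total arrivals / time = 158 / 9 = 17.56 per hour

17.56 per hour


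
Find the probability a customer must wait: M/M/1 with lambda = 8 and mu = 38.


P(wait) = rho = lambda/mu = 8/38 = 0.2105

0.2105


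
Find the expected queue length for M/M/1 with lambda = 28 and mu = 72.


rho = 28/72; Lq = rho^2/(1-rho) = 0.25

0.25


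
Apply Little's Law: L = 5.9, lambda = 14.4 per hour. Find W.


W = L / lambda = 5.9 / 14.4 = 0.4097 hours

0.4097 hours


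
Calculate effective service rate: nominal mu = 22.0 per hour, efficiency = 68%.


Effective rate = mu * efficiency = 22.0 * 0.68 = 14.96 per hour

14.96 per hour


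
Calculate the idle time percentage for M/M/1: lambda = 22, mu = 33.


Idle fraction = (1 - rho) * 100 = (1 - 22/33) * 100 = 33.3%

33.3%


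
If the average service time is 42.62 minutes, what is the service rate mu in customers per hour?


mu = 60 / avg_service_time = 60 / 42.62 = 1.41 per hour

1.41 per hour


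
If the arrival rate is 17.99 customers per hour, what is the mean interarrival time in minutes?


Mean interarrival time = 60/lambda = 60/17.99 = 3.34 minutes

3.34 minutes


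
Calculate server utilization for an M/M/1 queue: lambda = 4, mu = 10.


rho = lambda/mu = 4/10 = 0.4

0.4


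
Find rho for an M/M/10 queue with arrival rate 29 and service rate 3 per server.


rho = lambda/(c*mu) = 29/(10*3) = 0.9667

0.9667


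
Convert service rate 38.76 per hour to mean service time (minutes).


Mean service time = 60/mu = 60/38.76 = 1.55 minutes

1.55 minutes


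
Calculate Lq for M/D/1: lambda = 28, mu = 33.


M/D/1: Lq = rho^2 / (2*(1-rho)) where rho = 28/33; Lq = 2.38

2.38


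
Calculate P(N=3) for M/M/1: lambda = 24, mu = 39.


rho = 24/39; P(n) = (1-rho)*rho^n = (1-24/39)*(24/39)^3 = 0.0896

0.0896


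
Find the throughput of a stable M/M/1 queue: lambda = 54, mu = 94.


For a stable queue (lambda < mu), throughput = lambda = 54 per hour

54 per hour


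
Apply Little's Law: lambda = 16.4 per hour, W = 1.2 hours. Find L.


L = lambda * W = 16.4 * 1.2 = 19.68

19.68


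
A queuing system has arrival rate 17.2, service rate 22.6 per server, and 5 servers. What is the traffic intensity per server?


rho = lambda / (c * mu) = 17.2 / (5 * 22.6) = 0.1522

0.1522


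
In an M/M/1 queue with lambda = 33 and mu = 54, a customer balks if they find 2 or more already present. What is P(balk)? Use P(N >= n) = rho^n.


P(N >= 2) = rho^2 = (33/54)^2 = 0.3735

0.3735


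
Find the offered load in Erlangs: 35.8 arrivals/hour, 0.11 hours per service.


Offered load a = lambda * E[S] = 35.8 * 0.11 = 3.94 Erlangs

3.94 Erlangs


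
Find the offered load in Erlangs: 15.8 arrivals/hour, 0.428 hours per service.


Offered load a = lambda * E[S] = 15.8 * 0.428 = 6.76 Erlangs

6.76 Erlangs


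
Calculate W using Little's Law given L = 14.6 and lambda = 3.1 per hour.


W = L / lambda = 14.6 / 3.1 = 4.7097 hours

4.7097 hours


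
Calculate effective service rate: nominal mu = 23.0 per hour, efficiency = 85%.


Effective rate = mu * efficiency = 23.0 * 0.85 = 19.55 per hour

19.55 per hour


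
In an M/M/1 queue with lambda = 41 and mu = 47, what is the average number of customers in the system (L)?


rho = 41/47; L = rho/(1-rho) = 6.83

6.83


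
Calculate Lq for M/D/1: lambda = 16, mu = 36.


M/D/1: Lq = rho^2 / (2*(1-rho)) where rho = 16/36; Lq = 0.18

0.18


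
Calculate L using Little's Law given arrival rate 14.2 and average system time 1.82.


L = lambda * W = 14.2 * 1.82 = 25.84

25.84


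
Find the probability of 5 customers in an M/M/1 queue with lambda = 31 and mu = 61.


rho = 31/61; P(n) = (1-rho)*rho^n = (1-31/61)*(31/61)^5 = 0.0167

0.0167


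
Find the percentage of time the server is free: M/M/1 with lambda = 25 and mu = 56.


Idle fraction = (1 - rho) * 100 = (1 - 25/56) * 100 = 55.4%

55.4%


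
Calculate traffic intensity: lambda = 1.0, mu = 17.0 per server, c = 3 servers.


rho = lambda / (c * mu) = 1.0 / (3 * 17.0) = 0.0196

0.0196


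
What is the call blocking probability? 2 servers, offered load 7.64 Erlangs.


B(N,A) = (A^N/N!) / sum(A^k/k!, k=0..N) with N=2, A=7.64 = 0.7716

0.7716


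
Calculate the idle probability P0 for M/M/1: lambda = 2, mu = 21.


P0 = 1 - rho = 1 - 2/21 = 0.9048

0.9048


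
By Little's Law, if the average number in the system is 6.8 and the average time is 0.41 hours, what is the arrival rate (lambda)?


lambda = L / W = 6.8 / 0.41 = 16.59 per hour

16.59 per hour


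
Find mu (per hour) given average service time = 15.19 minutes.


mu = 60 / avg_service_time = 60 / 15.19 = 3.95 per hour

3.95 per hour


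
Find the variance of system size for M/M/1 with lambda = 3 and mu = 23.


rho = 3/23; Var(N) = rho/(1-rho)^2 = 0.17

0.17


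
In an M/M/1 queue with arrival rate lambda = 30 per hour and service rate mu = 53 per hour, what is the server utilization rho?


rho = lambda/mu = 30/53 = 0.566

0.566


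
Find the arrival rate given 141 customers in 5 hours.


lambda = total arrivals / time = 141 / 5 = 28.2 per hour

28.2 per hour


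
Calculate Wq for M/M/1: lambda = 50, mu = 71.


rho = 50/71; Wq = rho/(mu - lambda) = 0.0335 hours

0.0335 hours


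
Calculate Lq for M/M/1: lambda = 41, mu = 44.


rho = 41/44; Lq = rho^2/(1-rho) = 12.73

12.73


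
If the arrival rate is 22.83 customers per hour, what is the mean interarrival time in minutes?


Mean interarrival time = 60/lambda = 60/22.83 = 2.63 minutes

2.63 minutes


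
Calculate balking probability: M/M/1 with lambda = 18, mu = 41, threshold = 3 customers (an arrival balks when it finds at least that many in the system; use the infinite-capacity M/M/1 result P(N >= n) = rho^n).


P(N >= 3) = rho^3 = (18/41)^3 = 0.0846

0.0846


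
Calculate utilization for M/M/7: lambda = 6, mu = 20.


rho = lambda/(c*mu) = 6/(7*20) = 0.0429

0.0429


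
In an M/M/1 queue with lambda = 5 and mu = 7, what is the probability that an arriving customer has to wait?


P(wait) = rho = lambda/mu = 5/7 = 0.7143

0.7143


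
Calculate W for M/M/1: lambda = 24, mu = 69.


W = 1/(mu - lambda) = 1/(69 - 24) = 0.0222 hours

0.0222 hours


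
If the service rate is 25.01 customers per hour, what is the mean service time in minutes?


Mean service time = 60/mu = 60/25.01 = 2.4 minutes

2.4 minutes


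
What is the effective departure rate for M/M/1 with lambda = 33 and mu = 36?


For a stable queue (lambda < mu), throughput = lambda = 33 per hour

33 per hour


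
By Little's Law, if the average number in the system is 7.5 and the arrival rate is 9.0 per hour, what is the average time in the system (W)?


W = L / lambda = 7.5 / 9.0 = 0.8333 hours

0.8333 hours


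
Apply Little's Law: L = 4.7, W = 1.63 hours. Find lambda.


lambda = L / W = 4.7 / 1.63 = 2.88 per hour

2.88 per hour


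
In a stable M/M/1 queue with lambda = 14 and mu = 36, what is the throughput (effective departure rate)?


For a stable queue (lambda < mu), throughput = lambda = 14 per hour

14 per hour


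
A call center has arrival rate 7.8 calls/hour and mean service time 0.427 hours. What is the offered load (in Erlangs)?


Offered load a = lambda * E[S] = 7.8 * 0.427 = 3.33 Erlangs

3.33 Erlangs


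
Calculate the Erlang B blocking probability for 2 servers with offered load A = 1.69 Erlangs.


B(N,A) = (A^N/N!) / sum(A^k/k!, k=0..N) with N=2, A=1.69 = 0.3468

0.3468


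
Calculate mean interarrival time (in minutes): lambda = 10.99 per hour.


Mean interarrival time = 60/lambda = 60/10.99 = 5.46 minutes

5.46 minutes


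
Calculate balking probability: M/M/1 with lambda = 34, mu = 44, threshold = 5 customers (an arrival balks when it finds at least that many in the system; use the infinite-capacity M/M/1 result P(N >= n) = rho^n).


P(N >= 5) = rho^5 = (34/44)^5 = 0.2755

0.2755


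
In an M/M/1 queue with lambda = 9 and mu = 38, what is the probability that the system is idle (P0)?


P0 = 1 - rho = 1 - 9/38 = 0.7632

0.7632


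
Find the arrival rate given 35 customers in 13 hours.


lambda = total arrivals / time = 35 / 13 = 2.69 per hour

2.69 per hour


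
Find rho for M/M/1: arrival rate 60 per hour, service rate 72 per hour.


rho = lambda/mu = 60/72 = 0.8333

0.8333


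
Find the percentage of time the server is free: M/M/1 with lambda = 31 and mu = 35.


Idle fraction = (1 - rho) * 100 = (1 - 31/35) * 100 = 11.4%

11.4%


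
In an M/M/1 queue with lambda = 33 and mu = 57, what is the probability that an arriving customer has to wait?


P(wait) = rho = lambda/mu = 33/57 = 0.5789

0.5789


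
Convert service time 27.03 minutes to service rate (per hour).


mu = 60 / avg_service_time = 60 / 27.03 = 2.22 per hour

2.22 per hour


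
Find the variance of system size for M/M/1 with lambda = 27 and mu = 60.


rho = 27/60; Var(N) = rho/(1-rho)^2 = 1.49

1.49


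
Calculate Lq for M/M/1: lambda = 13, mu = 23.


rho = 13/23; Lq = rho^2/(1-rho) = 0.73

0.73


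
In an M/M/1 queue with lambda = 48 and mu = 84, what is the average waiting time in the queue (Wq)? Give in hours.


rho = 48/84; Wq = rho/(mu - lambda) = 0.0159 hours

0.0159 hours


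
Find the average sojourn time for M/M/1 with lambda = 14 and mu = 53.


W = 1/(mu - lambda) = 1/(53 - 14) = 0.0256 hours

0.0256 hours


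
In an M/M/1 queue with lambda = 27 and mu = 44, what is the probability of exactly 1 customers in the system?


rho = 27/44; P(n) = (1-rho)*rho^n = (1-27/44)*(27/44)^1 = 0.2371

0.2371


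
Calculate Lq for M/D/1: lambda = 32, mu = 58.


M/D/1: Lq = rho^2 / (2*(1-rho)) where rho = 32/58; Lq = 0.34

0.34


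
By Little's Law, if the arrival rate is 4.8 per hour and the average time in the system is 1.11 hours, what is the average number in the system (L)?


L = lambda * W = 4.8 * 1.11 = 5.33

5.33


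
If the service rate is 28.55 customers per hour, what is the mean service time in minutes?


Mean service time = 60/mu = 60/28.55 = 2.1 minutes

2.1 minutes


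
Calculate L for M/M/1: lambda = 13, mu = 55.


rho = 13/55; L = rho/(1-rho) = 0.31

0.31


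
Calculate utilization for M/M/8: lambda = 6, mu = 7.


rho = lambda/(c*mu) = 6/(8*7) = 0.1071

0.1071


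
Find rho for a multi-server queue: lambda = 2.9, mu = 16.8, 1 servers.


rho = lambda / (c * mu) = 2.9 / (1 * 16.8) = 0.1726

0.1726


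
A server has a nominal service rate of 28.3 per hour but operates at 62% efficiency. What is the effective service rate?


Effective rate = mu * efficiency = 28.3 * 0.62 = 17.55 per hour

17.55 per hour


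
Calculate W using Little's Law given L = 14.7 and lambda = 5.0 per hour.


W = L / lambda = 14.7 / 5.0 = 2.94 hours

2.94 hours


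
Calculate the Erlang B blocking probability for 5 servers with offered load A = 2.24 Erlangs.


B(N,A) = (A^N/N!) / sum(A^k/k!, k=0..N) with N=5, A=2.24 = 0.0514

0.0514


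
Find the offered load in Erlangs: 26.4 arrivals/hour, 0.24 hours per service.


Offered load a = lambda * E[S] = 26.4 * 0.24 = 6.34 Erlangs

6.34 Erlangs


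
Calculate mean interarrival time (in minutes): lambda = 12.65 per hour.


Mean interarrival time = 60/lambda = 60/12.65 = 4.74 minutes

4.74 minutes


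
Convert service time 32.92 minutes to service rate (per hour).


mu = 60 / avg_service_time = 60 / 32.92 = 1.82 per hour

1.82 per hour


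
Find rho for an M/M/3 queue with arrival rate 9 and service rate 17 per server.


rho = lambda/(c*mu) = 9/(3*17) = 0.1765

0.1765


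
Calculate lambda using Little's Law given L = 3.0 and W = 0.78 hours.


lambda = L / W = 3.0 / 0.78 = 3.85 per hour

3.85 per hour


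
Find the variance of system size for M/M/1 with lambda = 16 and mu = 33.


rho = 16/33; Var(N) = rho/(1-rho)^2 = 1.83

1.83


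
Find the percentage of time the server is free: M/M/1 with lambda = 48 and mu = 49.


Idle fraction = (1 - rho) * 100 = (1 - 48/49) * 100 = 2.0%

2.0%


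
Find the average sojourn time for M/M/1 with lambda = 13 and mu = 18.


W = 1/(mu - lambda) = 1/(18 - 13) = 0.2 hours

0.2 hours


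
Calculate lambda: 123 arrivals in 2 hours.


lambda = total arrivals / time = 123 / 2 = 61.5 per hour

61.5 per hour


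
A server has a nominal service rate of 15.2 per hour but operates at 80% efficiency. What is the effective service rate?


Effective rate = mu * efficiency = 15.2 * 0.8 = 12.16 per hour

12.16 per hour


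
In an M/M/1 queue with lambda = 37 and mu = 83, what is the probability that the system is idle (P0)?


P0 = 1 - rho = 1 - 37/83 = 0.5542

0.5542


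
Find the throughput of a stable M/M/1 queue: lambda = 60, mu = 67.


For a stable queue (lambda < mu), throughput = lambda = 60 per hour

60 per hour


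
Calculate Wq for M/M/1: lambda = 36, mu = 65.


rho = 36/65; Wq = rho/(mu - lambda) = 0.0191 hours

0.0191 hours


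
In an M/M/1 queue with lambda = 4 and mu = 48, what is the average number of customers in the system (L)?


rho = 4/48; L = rho/(1-rho) = 0.09

0.09


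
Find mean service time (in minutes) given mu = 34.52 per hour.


Mean service time = 60/mu = 60/34.52 = 1.74 minutes

1.74 minutes


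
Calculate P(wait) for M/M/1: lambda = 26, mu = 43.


P(wait) = rho = lambda/mu = 26/43 = 0.6047

0.6047


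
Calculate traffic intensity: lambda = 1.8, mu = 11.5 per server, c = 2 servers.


rho = lambda / (c * mu) = 1.8 / (2 * 11.5) = 0.0783

0.0783


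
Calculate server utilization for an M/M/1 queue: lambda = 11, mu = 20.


rho = lambda/mu = 11/20 = 0.55

0.55


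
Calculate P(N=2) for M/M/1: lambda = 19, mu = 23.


rho = 19/23; P(n) = (1-rho)*rho^n = (1-19/23)*(19/23)^2 = 0.1187

0.1187


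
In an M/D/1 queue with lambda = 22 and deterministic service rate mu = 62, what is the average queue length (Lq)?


M/D/1: Lq = rho^2 / (2*(1-rho)) where rho = 22/62; Lq = 0.1

0.1


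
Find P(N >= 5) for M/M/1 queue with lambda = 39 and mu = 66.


P(N >= 5) = rho^5 = (39/66)^5 = 0.072

0.072


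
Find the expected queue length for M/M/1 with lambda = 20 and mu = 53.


rho = 20/53; Lq = rho^2/(1-rho) = 0.23

0.23


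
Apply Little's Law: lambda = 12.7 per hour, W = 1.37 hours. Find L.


L = lambda * W = 12.7 * 1.37 = 17.4

17.4


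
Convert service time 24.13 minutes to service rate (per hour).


mu = 60 / avg_service_time = 60 / 24.13 = 2.49 per hour

2.49 per hour


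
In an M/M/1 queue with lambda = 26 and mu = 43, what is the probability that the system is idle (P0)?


P0 = 1 - rho = 1 - 26/43 = 0.3953

0.3953


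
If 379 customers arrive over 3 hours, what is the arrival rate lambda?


lambda = total arrivals / time = 379 / 3 = 126.33 per hour

126.33 per hour


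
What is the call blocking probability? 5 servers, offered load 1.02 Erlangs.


B(N,A) = (A^N/N!) / sum(A^k/k!, k=0..N) with N=5, A=1.02 = 0.0033

0.0033


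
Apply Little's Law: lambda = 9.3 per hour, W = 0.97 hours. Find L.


L = lambda * W = 9.3 * 0.97 = 9.02

9.02


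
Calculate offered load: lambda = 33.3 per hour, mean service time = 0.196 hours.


Offered load a = lambda * E[S] = 33.3 * 0.196 = 6.53 Erlangs

6.53 Erlangs


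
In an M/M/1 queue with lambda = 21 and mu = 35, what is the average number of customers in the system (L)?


rho = 21/35; L = rho/(1-rho) = 1.5

1.5


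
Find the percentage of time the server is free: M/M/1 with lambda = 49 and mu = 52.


Idle fraction = (1 - rho) * 100 = (1 - 49/52) * 100 = 5.8%

5.8%


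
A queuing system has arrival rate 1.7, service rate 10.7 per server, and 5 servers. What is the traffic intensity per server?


rho = lambda / (c * mu) = 1.7 / (5 * 10.7) = 0.0318

0.0318


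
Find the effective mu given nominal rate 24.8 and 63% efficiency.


Effective rate = mu * efficiency = 24.8 * 0.63 = 15.62 per hour

15.62 per hour


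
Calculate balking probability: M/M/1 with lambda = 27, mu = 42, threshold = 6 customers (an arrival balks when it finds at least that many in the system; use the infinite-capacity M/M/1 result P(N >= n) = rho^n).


P(N >= 6) = rho^6 = (27/42)^6 = 0.0706

0.0706


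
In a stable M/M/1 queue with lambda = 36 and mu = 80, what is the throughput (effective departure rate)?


For a stable queue (lambda < mu), throughput = lambda = 36 per hour

36 per hour


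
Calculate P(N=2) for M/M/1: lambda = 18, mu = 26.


rho = 18/26; P(n) = (1-rho)*rho^n = (1-18/26)*(18/26)^2 = 0.1475

0.1475


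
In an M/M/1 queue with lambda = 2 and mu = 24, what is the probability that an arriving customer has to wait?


P(wait) = rho = lambda/mu = 2/24 = 0.0833

0.0833


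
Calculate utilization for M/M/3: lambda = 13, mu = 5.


rho = lambda/(c*mu) = 13/(3*5) = 0.8667

0.8667


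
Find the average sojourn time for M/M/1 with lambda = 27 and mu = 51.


W = 1/(mu - lambda) = 1/(51 - 27) = 0.0417 hours

0.0417 hours


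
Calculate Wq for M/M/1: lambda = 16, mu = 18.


rho = 16/18; Wq = rho/(mu - lambda) = 0.4444 hours

0.4444 hours


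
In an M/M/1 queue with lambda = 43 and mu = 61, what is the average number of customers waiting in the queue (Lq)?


rho = 43/61; Lq = rho^2/(1-rho) = 1.68

1.68


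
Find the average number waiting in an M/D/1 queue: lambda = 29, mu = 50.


M/D/1: Lq = rho^2 / (2*(1-rho)) where rho = 29/50; Lq = 0.4

0.4


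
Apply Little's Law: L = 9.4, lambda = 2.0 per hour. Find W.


W = L / lambda = 9.4 / 2.0 = 4.7 hours

4.7 hours


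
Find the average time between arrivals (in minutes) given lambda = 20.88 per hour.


Mean interarrival time = 60/lambda = 60/20.88 = 2.87 minutes

2.87 minutes


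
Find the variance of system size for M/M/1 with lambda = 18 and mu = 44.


rho = 18/44; Var(N) = rho/(1-rho)^2 = 1.17

1.17


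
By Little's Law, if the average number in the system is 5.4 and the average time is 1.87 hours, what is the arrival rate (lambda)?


lambda = L / W = 5.4 / 1.87 = 2.89 per hour

2.89 per hour


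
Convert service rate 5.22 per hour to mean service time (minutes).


Mean service time = 60/mu = 60/5.22 = 11.49 minutes

11.49 minutes


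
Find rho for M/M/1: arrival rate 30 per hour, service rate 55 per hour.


rho = lambda/mu = 30/55 = 0.5455

0.5455


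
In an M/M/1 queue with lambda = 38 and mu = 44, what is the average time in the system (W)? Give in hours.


W = 1/(mu - lambda) = 1/(44 - 38) = 0.1667 hours

0.1667 hours


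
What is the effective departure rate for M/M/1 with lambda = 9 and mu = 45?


For a stable queue (lambda < mu), throughput = lambda = 9 per hour

9 per hour


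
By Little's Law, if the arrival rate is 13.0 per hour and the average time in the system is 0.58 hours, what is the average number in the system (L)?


L = lambda * W = 13.0 * 0.58 = 7.54

7.54


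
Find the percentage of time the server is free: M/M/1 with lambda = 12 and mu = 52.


Idle fraction = (1 - rho) * 100 = (1 - 12/52) * 100 = 76.9%

76.9%


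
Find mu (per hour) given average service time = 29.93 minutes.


mu = 60 / avg_service_time = 60 / 29.93 = 2.0 per hour

2.0 per hour


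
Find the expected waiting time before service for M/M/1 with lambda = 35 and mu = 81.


rho = 35/81; Wq = rho/(mu - lambda) = 0.0094 hours

0.0094 hours


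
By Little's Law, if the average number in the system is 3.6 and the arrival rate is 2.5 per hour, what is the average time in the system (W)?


W = L / lambda = 3.6 / 2.5 = 1.44 hours

1.44 hours


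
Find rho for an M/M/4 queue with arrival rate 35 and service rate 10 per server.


rho = lambda/(c*mu) = 35/(4*10) = 0.875

0.875


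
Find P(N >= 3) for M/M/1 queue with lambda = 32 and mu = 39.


P(N >= 3) = rho^3 = (32/39)^3 = 0.5524

0.5524


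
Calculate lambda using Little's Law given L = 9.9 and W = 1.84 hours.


lambda = L / W = 9.9 / 1.84 = 5.38 per hour

5.38 per hour


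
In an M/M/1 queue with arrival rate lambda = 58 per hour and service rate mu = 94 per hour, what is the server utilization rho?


rho = lambda/mu = 58/94 = 0.617

0.617


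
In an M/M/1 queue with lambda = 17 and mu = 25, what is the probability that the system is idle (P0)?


P0 = 1 - rho = 1 - 17/25 = 0.32

0.32


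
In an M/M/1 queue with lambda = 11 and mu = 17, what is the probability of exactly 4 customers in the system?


rho = 11/17; P(n) = (1-rho)*rho^n = (1-11/17)*(11/17)^4 = 0.0619

0.0619


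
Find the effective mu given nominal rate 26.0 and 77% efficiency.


Effective rate = mu * efficiency = 26.0 * 0.77 = 20.02 per hour

20.02 per hour


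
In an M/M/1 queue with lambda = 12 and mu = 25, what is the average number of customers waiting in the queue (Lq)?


rho = 12/25; Lq = rho^2/(1-rho) = 0.44

0.44


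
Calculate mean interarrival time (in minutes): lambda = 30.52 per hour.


Mean interarrival time = 60/lambda = 60/30.52 = 1.97 minutes

1.97 minutes


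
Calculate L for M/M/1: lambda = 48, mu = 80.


rho = 48/80; L = rho/(1-rho) = 1.5

1.5


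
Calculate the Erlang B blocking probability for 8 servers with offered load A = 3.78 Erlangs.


B(N,A) = (A^N/N!) / sum(A^k/k!, k=0..N) with N=8, A=3.78 = 0.024

0.024


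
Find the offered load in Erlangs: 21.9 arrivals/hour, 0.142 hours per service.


Offered load a = lambda * E[S] = 21.9 * 0.142 = 3.11 Erlangs

3.11 Erlangs


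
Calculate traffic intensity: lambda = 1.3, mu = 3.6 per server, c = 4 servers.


rho = lambda / (c * mu) = 1.3 / (4 * 3.6) = 0.0903

0.0903


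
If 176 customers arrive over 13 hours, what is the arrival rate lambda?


lambda = total arrivals / time = 176 / 13 = 13.54 per hour

13.54 per hour


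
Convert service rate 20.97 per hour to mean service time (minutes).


Mean service time = 60/mu = 60/20.97 = 2.86 minutes

2.86 minutes


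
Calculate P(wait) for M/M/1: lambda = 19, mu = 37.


P(wait) = rho = lambda/mu = 19/37 = 0.5135

0.5135


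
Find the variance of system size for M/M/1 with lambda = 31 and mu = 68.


rho = 31/68; Var(N) = rho/(1-rho)^2 = 1.54

1.54


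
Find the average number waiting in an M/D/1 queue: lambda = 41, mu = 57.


M/D/1: Lq = rho^2 / (2*(1-rho)) where rho = 41/57; Lq = 0.92

0.92


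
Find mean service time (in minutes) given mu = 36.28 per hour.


Mean service time = 60/mu = 60/36.28 = 1.65 minutes

1.65 minutes


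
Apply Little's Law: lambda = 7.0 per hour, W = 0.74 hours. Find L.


L = lambda * W = 7.0 * 0.74 = 5.18

5.18


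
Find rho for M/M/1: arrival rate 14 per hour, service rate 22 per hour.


rho = lambda/mu = 14/22 = 0.6364

0.6364


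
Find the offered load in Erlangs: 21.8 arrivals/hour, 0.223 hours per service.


Offered load a = lambda * E[S] = 21.8 * 0.223 = 4.86 Erlangs

4.86 Erlangs


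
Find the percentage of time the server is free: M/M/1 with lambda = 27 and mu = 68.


Idle fraction = (1 - rho) * 100 = (1 - 27/68) * 100 = 60.3%

60.3%


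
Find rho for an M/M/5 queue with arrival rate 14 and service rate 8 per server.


rho = lambda/(c*mu) = 14/(5*8) = 0.35

0.35


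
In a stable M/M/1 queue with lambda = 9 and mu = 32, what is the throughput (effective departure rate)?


For a stable queue (lambda < mu), throughput = lambda = 9 per hour

9 per hour


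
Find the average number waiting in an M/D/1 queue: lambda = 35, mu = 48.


M/D/1: Lq = rho^2 / (2*(1-rho)) where rho = 35/48; Lq = 0.98

0.98


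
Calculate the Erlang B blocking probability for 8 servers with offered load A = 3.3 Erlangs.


B(N,A) = (A^N/N!) / sum(A^k/k!, k=0..N) with N=8, A=3.3 = 0.013

0.013


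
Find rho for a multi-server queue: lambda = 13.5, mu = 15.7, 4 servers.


rho = lambda / (c * mu) = 13.5 / (4 * 15.7) = 0.215

0.215


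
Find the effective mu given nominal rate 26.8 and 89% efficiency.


Effective rate = mu * efficiency = 26.8 * 0.89 = 23.85 per hour

23.85 per hour


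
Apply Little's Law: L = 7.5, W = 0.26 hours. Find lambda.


lambda = L / W = 7.5 / 0.26 = 28.85 per hour

28.85 per hour


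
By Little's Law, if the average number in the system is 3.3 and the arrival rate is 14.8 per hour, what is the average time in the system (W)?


W = L / lambda = 3.3 / 14.8 = 0.223 hours

0.223 hours


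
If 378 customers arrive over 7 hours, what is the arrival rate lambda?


lambda = total arrivals / time = 378 / 7 = 54.0 per hour

54.0 per hour


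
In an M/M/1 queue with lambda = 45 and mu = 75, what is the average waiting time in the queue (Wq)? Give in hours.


rho = 45/75; Wq = rho/(mu - lambda) = 0.02 hours

0.02 hours


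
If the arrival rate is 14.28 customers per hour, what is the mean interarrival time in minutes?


Mean interarrival time = 60/lambda = 60/14.28 = 4.2 minutes

4.2 minutes


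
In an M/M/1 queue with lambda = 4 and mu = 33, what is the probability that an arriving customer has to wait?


P(wait) = rho = lambda/mu = 4/33 = 0.1212

0.1212


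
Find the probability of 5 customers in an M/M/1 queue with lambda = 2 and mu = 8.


rho = 2/8; P(n) = (1-rho)*rho^n = (1-2/8)*(2/8)^5 = 0.0007

0.0007


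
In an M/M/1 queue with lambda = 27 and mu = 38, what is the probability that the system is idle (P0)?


P0 = 1 - rho = 1 - 27/38 = 0.2895

0.2895


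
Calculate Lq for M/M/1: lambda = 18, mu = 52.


rho = 18/52; Lq = rho^2/(1-rho) = 0.18

0.18


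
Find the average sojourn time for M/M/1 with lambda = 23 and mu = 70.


W = 1/(mu - lambda) = 1/(70 - 23) = 0.0213 hours

0.0213 hours


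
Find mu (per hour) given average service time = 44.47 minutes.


mu = 60 / avg_service_time = 60 / 44.47 = 1.35 per hour

1.35 per hour


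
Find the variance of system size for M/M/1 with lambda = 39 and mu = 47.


rho = 39/47; Var(N) = rho/(1-rho)^2 = 28.64

28.64


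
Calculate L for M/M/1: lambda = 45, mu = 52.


rho = 45/52; L = rho/(1-rho) = 6.43

6.43


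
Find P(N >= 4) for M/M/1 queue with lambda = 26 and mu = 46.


P(N >= 4) = rho^4 = (26/46)^4 = 0.1021

0.1021


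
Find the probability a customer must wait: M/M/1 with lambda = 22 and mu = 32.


P(wait) = rho = lambda/mu = 22/32 = 0.6875

0.6875


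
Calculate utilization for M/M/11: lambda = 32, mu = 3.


rho = lambda/(c*mu) = 32/(11*3) = 0.9697

0.9697


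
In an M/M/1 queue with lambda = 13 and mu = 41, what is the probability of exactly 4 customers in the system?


rho = 13/41; P(n) = (1-rho)*rho^n = (1-13/41)*(13/41)^4 = 0.0069

0.0069


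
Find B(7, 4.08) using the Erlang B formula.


B(N,A) = (A^N/N!) / sum(A^k/k!, k=0..N) with N=7, A=4.08 = 0.0669

0.0669


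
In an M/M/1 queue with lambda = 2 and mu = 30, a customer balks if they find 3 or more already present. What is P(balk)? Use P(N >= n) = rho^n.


P(N >= 3) = rho^3 = (2/30)^3 = 0.0003

0.0003


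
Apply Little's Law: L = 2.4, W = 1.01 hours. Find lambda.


lambda = L / W = 2.4 / 1.01 = 2.38 per hour

2.38 per hour


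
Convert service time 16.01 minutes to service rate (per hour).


mu = 60 / avg_service_time = 60 / 16.01 = 3.75 per hour

3.75 per hour


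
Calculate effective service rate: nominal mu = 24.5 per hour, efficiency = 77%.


Effective rate = mu * efficiency = 24.5 * 0.77 = 18.87 per hour

18.87 per hour


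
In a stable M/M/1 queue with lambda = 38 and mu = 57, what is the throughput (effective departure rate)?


For a stable queue (lambda < mu), throughput = lambda = 38 per hour

38 per hour


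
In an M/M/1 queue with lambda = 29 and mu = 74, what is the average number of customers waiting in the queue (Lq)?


rho = 29/74; Lq = rho^2/(1-rho) = 0.25

0.25


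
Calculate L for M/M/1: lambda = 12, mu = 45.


rho = 12/45; L = rho/(1-rho) = 0.36

0.36


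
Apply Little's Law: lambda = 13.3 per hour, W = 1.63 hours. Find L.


L = lambda * W = 13.3 * 1.63 = 21.68

21.68


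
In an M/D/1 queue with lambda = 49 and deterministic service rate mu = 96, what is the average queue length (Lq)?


M/D/1: Lq = rho^2 / (2*(1-rho)) where rho = 49/96; Lq = 0.27

0.27


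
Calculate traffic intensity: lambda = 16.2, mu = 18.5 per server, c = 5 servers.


rho = lambda / (c * mu) = 16.2 / (5 * 18.5) = 0.1751

0.1751


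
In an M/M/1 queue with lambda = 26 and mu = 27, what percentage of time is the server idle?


Idle fraction = (1 - rho) * 100 = (1 - 26/27) * 100 = 3.7%

3.7%


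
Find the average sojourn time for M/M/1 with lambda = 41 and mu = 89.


W = 1/(mu - lambda) = 1/(89 - 41) = 0.0208 hours

0.0208 hours


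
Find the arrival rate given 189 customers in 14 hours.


lambda = total arrivals / time = 189 / 14 = 13.5 per hour

13.5 per hour


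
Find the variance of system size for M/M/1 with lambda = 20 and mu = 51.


rho = 20/51; Var(N) = rho/(1-rho)^2 = 1.06

1.06


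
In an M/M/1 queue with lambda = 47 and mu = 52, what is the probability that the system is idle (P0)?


P0 = 1 - rho = 1 - 47/52 = 0.0962

0.0962


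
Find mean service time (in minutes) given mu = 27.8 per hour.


Mean service time = 60/mu = 60/27.8 = 2.16 minutes

2.16 minutes


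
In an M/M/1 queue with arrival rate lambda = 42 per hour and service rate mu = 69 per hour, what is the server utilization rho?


rho = lambda/mu = 42/69 = 0.6087

0.6087


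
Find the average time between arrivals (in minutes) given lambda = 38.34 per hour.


Mean interarrival time = 60/lambda = 60/38.34 = 1.56 minutes

1.56 minutes
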